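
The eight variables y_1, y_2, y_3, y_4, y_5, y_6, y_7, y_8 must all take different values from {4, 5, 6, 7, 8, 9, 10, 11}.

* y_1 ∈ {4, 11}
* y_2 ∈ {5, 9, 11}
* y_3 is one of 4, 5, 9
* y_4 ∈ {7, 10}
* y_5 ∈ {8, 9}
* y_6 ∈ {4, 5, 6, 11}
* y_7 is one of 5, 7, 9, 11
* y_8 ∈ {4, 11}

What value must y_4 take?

Among the 8 variables, 6 fits only y_6 (and all 8 values in {4, 5, 6, 7, 8, 9, 10, 11} must be used), so y_6 = 6.
Among the 7 still-open variables, 8 fits only y_5 (and all 7 values in {4, 5, 7, 8, 9, 10, 11} must be used), so y_5 = 8.
The 6 still-open variables draw from only 6 values {4, 5, 7, 9, 10, 11}, so each is used; only y_4 can be 10, hence y_4 = 10.

10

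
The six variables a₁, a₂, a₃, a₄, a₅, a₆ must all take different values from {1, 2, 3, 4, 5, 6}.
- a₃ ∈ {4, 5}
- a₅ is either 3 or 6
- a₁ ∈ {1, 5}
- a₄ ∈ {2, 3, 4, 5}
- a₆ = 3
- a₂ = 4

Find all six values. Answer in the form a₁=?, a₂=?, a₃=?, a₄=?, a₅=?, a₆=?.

a₂ must be 4 (only option left). Remove 4 from a₃, a₄.
a₃ has just one choice, so a₃ = 5. Eliminate 5 elsewhere: a₁, a₄.
a₆ has just one choice, so a₆ = 3. Eliminate 3 elsewhere: a₄, a₅.
a₁ has just one choice, so a₁ = 1.
That leaves a₄ = 2.
That leaves a₅ = 6.

a₁=1, a₂=4, a₃=5, a₄=2, a₅=6, a₆=3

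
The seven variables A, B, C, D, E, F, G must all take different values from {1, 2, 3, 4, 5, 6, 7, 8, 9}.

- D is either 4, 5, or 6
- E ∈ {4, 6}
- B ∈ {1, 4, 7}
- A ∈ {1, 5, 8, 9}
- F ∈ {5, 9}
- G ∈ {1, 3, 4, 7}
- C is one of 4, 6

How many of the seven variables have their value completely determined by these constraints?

2

C and E share exactly the 2 values {4, 6}; by pigeonhole those values go to them, so strike 4, 6 from B, D, G.
That leaves D = 5. Eliminate 5 elsewhere: A, F.
F's domain is down to {9}, so F = 9. Strike 9 from A.
Determined: D=5, F=9. The other variables each still have more than one consistent value. That makes 2.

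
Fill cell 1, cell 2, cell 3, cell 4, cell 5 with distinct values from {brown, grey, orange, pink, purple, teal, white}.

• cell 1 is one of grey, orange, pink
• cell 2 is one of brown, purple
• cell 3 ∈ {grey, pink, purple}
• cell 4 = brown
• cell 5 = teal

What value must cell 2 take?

purple

cell 4's domain is down to {brown}, so cell 4 = brown. Strike brown from cell 2.
So cell 2 = purple.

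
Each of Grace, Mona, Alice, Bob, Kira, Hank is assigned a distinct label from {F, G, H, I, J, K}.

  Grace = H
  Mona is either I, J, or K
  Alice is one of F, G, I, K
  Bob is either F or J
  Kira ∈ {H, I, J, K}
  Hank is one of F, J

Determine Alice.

Grace's domain is down to {H}, so Grace = H. Eliminate H elsewhere: Kira.
The 5 still-open variables together cover exactly {F, G, I, J, K} — 5 values for 5 variables — and G appears only in Alice's list, so Alice = G.

G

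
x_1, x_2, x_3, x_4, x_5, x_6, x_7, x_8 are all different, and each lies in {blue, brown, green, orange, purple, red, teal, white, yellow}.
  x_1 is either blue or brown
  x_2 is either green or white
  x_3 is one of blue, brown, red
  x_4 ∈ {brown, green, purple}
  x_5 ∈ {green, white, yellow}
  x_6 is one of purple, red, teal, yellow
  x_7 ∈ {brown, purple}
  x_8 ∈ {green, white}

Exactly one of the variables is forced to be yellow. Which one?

The 8 variables together cover exactly {blue, brown, green, purple, red, teal, white, yellow} — 8 values for 8 variables — and teal appears only in x_6's list, so x_6 = teal.
The 7 still-open variables together cover exactly {blue, brown, green, purple, red, white, yellow} — 7 values for 7 variables — and red appears only in x_3's list, so x_3 = red.
Among the 6 still-open variables, blue fits only x_1 (and all 6 values in {blue, brown, green, purple, white, yellow} must be used), so x_1 = blue.
Among the 5 still-open variables, yellow fits only x_5 (and all 5 values in {brown, green, purple, white, yellow} must be used), so x_5 = yellow.

x_5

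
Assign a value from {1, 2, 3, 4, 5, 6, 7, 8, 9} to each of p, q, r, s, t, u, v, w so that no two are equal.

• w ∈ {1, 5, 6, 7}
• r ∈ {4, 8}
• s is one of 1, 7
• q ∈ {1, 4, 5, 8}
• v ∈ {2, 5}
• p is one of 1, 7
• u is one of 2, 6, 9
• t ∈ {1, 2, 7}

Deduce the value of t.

2

Among the 8 variables, 9 fits only u (and all 8 values in {1, 2, 4, 5, 6, 7, 8, 9} must be used), so u = 9.
Among the 7 still-open variables, 6 fits only w (and all 7 values in {1, 2, 4, 5, 6, 7, 8} must be used), so w = 6.
The 2 variables p and s are confined to {1, 7}, which locks those values in; drop them from q, t.
So t = 2.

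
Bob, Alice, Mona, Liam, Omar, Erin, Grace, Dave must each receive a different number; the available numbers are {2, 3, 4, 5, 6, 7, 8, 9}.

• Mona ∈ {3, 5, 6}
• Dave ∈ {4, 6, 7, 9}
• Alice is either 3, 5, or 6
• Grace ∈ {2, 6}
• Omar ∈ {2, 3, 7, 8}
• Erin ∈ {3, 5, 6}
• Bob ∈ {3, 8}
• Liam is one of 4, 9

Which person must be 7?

Alice, Mona, Erin share exactly the 3 values {3, 5, 6}; by pigeonhole those values go to them, so strike 3, 5, 6 from Bob, Omar, Grace, Dave.
Bob's domain is down to {8}, so Bob = 8. Strike 8 from Omar.
Grace's domain is down to {2}, so Grace = 2. Remove 2 from Omar.
So 7 goes to Omar.

Omar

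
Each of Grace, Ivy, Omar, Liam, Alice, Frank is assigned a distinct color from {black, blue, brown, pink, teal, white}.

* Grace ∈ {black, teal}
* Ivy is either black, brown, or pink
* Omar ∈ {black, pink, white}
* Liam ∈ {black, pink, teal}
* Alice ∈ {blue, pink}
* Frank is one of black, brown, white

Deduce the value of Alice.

The 6 variables together cover exactly {black, blue, brown, pink, teal, white} — 6 values for 6 variables — and blue appears only in Alice's list, so Alice = blue.

blue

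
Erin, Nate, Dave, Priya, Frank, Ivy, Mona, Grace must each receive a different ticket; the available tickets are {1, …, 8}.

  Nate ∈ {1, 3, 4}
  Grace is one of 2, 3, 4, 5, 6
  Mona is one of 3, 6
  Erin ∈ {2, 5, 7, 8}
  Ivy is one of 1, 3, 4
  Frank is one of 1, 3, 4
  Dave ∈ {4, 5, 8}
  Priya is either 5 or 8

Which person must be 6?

Mona

The 8 variables draw from only 8 values {1, 2, 3, 4, 5, 6, 7, 8}, so each is used; only Erin can be 7, hence Erin = 7.
The 7 still-open variables together cover exactly {1, 2, 3, 4, 5, 6, 8} — 7 values for 7 variables — and 2 appears only in Grace's list, so Grace = 2.
Among the 6 still-open variables, 6 fits only Mona (and all 6 values in {1, 3, 4, 5, 6, 8} must be used), so Mona = 6.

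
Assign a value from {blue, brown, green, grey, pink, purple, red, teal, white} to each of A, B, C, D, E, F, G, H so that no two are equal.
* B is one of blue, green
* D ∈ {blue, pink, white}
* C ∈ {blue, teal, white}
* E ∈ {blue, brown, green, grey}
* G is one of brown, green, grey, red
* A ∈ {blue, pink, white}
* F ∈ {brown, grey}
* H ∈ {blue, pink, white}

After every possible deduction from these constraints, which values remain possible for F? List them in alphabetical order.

The 8 variables draw from only 8 values {blue, brown, green, grey, pink, red, teal, white}, so each is used; only G can be red, hence G = red.
Among the 7 still-open variables, teal fits only C (and all 7 values in {blue, brown, green, grey, pink, teal, white} must be used), so C = teal.
A, D, H between them cover only {blue, pink, white} — a naked triple. Remove those values from B, E.
That leaves B = green. Strike green from E.
No further eliminations apply; F can still be any of brown, grey.

brown, grey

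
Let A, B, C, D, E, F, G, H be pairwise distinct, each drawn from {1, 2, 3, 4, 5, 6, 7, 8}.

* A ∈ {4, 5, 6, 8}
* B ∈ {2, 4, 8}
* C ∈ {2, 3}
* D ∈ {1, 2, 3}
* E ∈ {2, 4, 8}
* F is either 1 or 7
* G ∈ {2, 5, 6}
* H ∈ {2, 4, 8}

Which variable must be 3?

Among the 8 variables, 7 fits only F (and all 8 values in {1, 2, 3, 4, 5, 6, 7, 8} must be used), so F = 7.
Among the 7 still-open variables, 1 fits only D (and all 7 values in {1, 2, 3, 4, 5, 6, 8} must be used), so D = 1.
The 6 still-open variables draw from only 6 values {2, 3, 4, 5, 6, 8}, so each is used; only C can be 3, hence C = 3.

C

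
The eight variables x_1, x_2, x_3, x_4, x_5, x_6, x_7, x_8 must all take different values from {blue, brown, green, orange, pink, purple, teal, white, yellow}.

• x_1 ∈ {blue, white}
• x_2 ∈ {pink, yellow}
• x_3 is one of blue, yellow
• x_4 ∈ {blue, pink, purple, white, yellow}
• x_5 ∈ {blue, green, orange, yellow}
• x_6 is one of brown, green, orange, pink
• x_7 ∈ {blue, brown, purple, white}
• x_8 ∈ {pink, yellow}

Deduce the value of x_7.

brown

x_2 and x_8 share exactly the 2 values {pink, yellow}; by pigeonhole those values go to them, so strike pink, yellow from x_3, x_4, x_5, x_6.
x_3 has just one choice, so x_3 = blue. Remove blue from x_1, x_4, x_5, x_7.
x_1 has just one choice, so x_1 = white. Remove white from x_4, x_7.
x_4's domain is down to {purple}, so x_4 = purple. Eliminate purple elsewhere: x_7.
So x_7 = brown.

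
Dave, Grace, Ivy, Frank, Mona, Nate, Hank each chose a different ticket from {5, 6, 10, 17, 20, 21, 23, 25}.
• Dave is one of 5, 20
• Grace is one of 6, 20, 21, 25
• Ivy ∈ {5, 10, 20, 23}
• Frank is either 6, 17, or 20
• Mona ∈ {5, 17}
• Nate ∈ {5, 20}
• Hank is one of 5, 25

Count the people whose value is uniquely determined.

4

The 2 variables Dave and Nate are confined to {5, 20}, which locks those values in; drop them from Grace, Ivy, Frank, Mona, Hank.
Mona's domain is down to {17}, so Mona = 17. Strike 17 from Frank.
Hank's domain is down to {25}, so Hank = 25. Remove 25 from Grace.
Frank's domain is down to {6}, so Frank = 6. Remove 6 from Grace.
Grace has just one choice, so Grace = 21.
Determined: Grace=21, Frank=6, Mona=17, Hank=25. The other people each still have more than one consistent value. That makes 4.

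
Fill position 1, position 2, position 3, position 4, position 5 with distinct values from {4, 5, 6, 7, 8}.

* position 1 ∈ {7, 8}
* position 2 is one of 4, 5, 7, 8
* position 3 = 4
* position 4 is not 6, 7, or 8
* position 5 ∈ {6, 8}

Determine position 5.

position 3's domain is down to {4}, so position 3 = 4. So position 2, position 4 can't be 4.
position 4's domain is down to {5}, so position 4 = 5. Strike 5 from position 2.
Among the 3 still-open variables, 6 fits only position 5 (and all 3 values in {6, 7, 8} must be used), so position 5 = 6.

6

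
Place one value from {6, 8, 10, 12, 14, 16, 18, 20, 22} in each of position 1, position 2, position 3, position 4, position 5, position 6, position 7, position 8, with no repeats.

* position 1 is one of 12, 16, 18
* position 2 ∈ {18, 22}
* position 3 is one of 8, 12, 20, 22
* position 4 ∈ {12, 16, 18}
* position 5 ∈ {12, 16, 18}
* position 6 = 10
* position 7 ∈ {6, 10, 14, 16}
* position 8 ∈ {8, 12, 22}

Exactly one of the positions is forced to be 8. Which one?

position 6 must be 10 (only option left). Eliminate 10 elsewhere: position 7.
The 3 variables position 1, position 4, position 5 are confined to {12, 16, 18}, which locks those values in; drop them from position 2, position 3, position 7, position 8.
That leaves position 2 = 22. Remove 22 from position 3, position 8.
So 8 goes to position 8.

position 8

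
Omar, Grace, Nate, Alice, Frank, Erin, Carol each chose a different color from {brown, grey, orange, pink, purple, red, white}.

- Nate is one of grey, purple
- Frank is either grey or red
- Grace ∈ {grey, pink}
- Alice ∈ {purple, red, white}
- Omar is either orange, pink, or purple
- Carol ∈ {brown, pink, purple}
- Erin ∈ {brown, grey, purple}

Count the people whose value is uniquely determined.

Among the 7 variables, orange fits only Omar (and all 7 values in {brown, grey, orange, pink, purple, red, white} must be used), so Omar = orange.
Among the 6 still-open variables, white fits only Alice (and all 6 values in {brown, grey, pink, purple, red, white} must be used), so Alice = white.
The 5 still-open variables together cover exactly {brown, grey, pink, purple, red} — 5 values for 5 variables — and red appears only in Frank's list, so Frank = red.
Determined: Omar=orange, Alice=white, Frank=red. The other people each still have more than one consistent value. That makes 3.

3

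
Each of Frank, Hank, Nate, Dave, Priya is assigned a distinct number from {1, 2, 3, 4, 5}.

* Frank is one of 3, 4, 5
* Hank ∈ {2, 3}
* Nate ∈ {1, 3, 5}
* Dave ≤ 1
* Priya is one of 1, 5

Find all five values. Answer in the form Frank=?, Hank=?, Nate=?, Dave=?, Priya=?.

Frank=4, Hank=2, Nate=3, Dave=1, Priya=5

Dave's domain is down to {1}, so Dave = 1. Strike 1 from Nate, Priya.
Priya's domain is down to {5}, so Priya = 5. Strike 5 from Frank, Nate.
Nate has just one choice, so Nate = 3. Strike 3 from Frank, Hank.
Frank's domain is down to {4}, so Frank = 4.
Hank's domain is down to {2}, so Hank = 2.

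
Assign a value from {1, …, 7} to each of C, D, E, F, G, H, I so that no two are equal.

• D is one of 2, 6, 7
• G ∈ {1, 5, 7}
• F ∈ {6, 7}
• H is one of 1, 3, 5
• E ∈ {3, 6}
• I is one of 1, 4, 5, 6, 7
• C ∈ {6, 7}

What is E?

3

The 7 variables together cover exactly {1, 2, 3, 4, 5, 6, 7} — 7 values for 7 variables — and 2 appears only in D's list, so D = 2.
The 6 still-open variables draw from only 6 values {1, 3, 4, 5, 6, 7}, so each is used; only I can be 4, hence I = 4.
C and F between them cover only {6, 7} — a naked pair. Remove those values from E, G.
So E = 3.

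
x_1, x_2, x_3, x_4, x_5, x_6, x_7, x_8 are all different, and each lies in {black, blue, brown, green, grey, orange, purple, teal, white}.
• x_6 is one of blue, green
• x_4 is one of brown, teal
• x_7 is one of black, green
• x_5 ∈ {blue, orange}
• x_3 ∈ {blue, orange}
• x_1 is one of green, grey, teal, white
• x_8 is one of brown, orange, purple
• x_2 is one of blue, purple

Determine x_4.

x_3 and x_5 share exactly the 2 values {blue, orange}; by pigeonhole those values go to them, so strike blue, orange from x_2, x_6, x_8.
That leaves x_2 = purple. So x_8 can't be purple.
x_6's domain is down to {green}, so x_6 = green. Eliminate green elsewhere: x_1, x_7.
x_7 must be black (only option left).
x_8 has just one choice, so x_8 = brown. Strike brown from x_4.
So x_4 = teal.

teal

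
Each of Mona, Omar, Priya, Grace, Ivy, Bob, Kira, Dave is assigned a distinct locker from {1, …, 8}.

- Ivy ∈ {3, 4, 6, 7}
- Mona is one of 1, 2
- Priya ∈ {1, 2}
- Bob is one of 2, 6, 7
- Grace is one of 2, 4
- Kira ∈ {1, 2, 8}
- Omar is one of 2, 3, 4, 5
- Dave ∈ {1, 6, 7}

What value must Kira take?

8

The 8 variables draw from only 8 values {1, 2, 3, 4, 5, 6, 7, 8}, so each is used; only Omar can be 5, hence Omar = 5.
Among the 7 still-open variables, 3 fits only Ivy (and all 7 values in {1, 2, 3, 4, 6, 7, 8} must be used), so Ivy = 3.
The 6 still-open variables together cover exactly {1, 2, 4, 6, 7, 8} — 6 values for 6 variables — and 4 appears only in Grace's list, so Grace = 4.
The 5 still-open variables draw from only 5 values {1, 2, 6, 7, 8}, so each is used; only Kira can be 8, hence Kira = 8.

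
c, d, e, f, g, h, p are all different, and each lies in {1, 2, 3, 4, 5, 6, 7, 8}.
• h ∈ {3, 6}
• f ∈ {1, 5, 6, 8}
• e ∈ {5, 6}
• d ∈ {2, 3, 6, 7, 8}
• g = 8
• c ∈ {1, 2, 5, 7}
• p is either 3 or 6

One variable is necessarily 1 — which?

g has just one choice, so g = 8. Strike 8 from d, f.
h and p between them cover only {3, 6} — a naked pair. Remove those values from d, e, f.
e must be 5 (only option left). Remove 5 from c, f.
So 1 goes to f.

f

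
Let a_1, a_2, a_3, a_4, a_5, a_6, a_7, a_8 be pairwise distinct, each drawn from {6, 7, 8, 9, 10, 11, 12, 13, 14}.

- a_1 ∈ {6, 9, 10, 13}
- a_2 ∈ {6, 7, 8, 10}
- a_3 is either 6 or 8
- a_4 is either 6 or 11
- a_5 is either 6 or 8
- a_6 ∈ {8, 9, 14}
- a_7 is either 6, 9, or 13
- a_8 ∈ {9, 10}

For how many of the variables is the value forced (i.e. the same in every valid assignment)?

The 8 variables together cover exactly {6, 7, 8, 9, 10, 11, 13, 14} — 8 values for 8 variables — and 7 appears only in a_2's list, so a_2 = 7.
Among the 7 still-open variables, 11 fits only a_4 (and all 7 values in {6, 8, 9, 10, 11, 13, 14} must be used), so a_4 = 11.
The 6 still-open variables draw from only 6 values {6, 8, 9, 10, 13, 14}, so each is used; only a_6 can be 14, hence a_6 = 14.
a_3 and a_5 share exactly the 2 values {6, 8}; by pigeonhole those values go to them, so strike 6, 8 from a_1, a_7.
Determined: a_2=7, a_4=11, a_6=14. The other variables each still have more than one consistent value. That makes 3.

3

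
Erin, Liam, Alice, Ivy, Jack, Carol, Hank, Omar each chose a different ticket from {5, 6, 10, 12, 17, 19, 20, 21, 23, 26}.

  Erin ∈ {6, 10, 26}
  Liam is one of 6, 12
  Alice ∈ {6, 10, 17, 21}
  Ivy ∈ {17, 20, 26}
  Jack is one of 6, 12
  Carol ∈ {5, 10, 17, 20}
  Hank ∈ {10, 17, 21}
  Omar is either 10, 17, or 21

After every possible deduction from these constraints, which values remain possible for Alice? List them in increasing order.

The 8 variables together cover exactly {5, 6, 10, 12, 17, 20, 21, 26} — 8 values for 8 variables — and 5 appears only in Carol's list, so Carol = 5.
The 7 still-open variables together cover exactly {6, 10, 12, 17, 20, 21, 26} — 7 values for 7 variables — and 20 appears only in Ivy's list, so Ivy = 20.
The 6 still-open variables together cover exactly {6, 10, 12, 17, 21, 26} — 6 values for 6 variables — and 26 appears only in Erin's list, so Erin = 26.
The 2 variables Liam and Jack are confined to {6, 12}, which locks those values in; drop them from Alice.
No further eliminations apply; Alice can still be any of 10, 17, 21.

10, 17, 21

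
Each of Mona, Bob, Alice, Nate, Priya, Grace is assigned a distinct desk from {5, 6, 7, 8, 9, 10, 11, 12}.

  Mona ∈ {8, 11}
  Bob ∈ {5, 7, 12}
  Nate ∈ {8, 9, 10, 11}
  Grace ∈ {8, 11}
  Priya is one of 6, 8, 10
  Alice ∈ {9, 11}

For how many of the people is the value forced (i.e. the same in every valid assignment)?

3

Mona and Grace between them cover only {8, 11} — a naked pair. Remove those values from Alice, Nate, Priya.
Alice's domain is down to {9}, so Alice = 9. Eliminate 9 elsewhere: Nate.
That leaves Nate = 10. Eliminate 10 elsewhere: Priya.
That leaves Priya = 6.
Determined: Alice=9, Nate=10, Priya=6. The other people each still have more than one consistent value. That makes 3.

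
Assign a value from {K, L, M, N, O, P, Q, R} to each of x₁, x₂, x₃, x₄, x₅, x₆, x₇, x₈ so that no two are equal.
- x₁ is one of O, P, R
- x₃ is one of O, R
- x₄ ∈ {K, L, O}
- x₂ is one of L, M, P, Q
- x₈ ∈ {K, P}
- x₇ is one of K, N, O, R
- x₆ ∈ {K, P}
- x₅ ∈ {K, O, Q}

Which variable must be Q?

Among the 8 variables, M fits only x₂ (and all 8 values in {K, L, M, N, O, P, Q, R} must be used), so x₂ = M.
The 7 still-open variables together cover exactly {K, L, N, O, P, Q, R} — 7 values for 7 variables — and L appears only in x₄'s list, so x₄ = L.
The 6 still-open variables together cover exactly {K, N, O, P, Q, R} — 6 values for 6 variables — and N appears only in x₇'s list, so x₇ = N.
The 5 still-open variables draw from only 5 values {K, O, P, Q, R}, so each is used; only x₅ can be Q, hence x₅ = Q.

x₅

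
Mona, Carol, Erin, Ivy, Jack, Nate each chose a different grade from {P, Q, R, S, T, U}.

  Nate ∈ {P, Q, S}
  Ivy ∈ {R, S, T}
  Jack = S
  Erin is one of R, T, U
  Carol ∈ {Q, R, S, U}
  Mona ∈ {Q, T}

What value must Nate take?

Jack has just one choice, so Jack = S. Strike S from Carol, Ivy, Nate.
The 5 still-open variables draw from only 5 values {P, Q, R, T, U}, so each is used; only Nate can be P, hence Nate = P.

P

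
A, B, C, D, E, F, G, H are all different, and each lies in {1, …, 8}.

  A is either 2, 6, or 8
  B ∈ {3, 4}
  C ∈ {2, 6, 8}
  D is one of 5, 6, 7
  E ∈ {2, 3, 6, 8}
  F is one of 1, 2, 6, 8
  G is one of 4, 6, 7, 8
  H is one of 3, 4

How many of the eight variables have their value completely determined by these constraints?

Among the 8 variables, 1 fits only F (and all 8 values in {1, 2, 3, 4, 5, 6, 7, 8} must be used), so F = 1.
Among the 7 still-open variables, 5 fits only D (and all 7 values in {2, 3, 4, 5, 6, 7, 8} must be used), so D = 5.
The 6 still-open variables together cover exactly {2, 3, 4, 6, 7, 8} — 6 values for 6 variables — and 7 appears only in G's list, so G = 7.
B and H between them cover only {3, 4} — a naked pair. Remove those values from E.
Determined: D=5, F=1, G=7. The other variables each still have more than one consistent value. That makes 3.

3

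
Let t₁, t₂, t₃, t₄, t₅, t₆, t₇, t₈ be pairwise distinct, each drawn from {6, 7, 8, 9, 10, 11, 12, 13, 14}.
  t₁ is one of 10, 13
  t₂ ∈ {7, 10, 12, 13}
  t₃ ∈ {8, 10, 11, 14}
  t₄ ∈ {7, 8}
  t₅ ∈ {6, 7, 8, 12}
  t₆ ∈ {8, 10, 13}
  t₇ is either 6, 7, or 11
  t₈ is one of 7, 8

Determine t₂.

12

Among the 8 variables, 14 fits only t₃ (and all 8 values in {6, 7, 8, 10, 11, 12, 13, 14} must be used), so t₃ = 14.
Among the 7 still-open variables, 11 fits only t₇ (and all 7 values in {6, 7, 8, 10, 11, 12, 13} must be used), so t₇ = 11.
The 6 still-open variables together cover exactly {6, 7, 8, 10, 12, 13} — 6 values for 6 variables — and 6 appears only in t₅'s list, so t₅ = 6.
Among the 5 still-open variables, 12 fits only t₂ (and all 5 values in {7, 8, 10, 12, 13} must be used), so t₂ = 12.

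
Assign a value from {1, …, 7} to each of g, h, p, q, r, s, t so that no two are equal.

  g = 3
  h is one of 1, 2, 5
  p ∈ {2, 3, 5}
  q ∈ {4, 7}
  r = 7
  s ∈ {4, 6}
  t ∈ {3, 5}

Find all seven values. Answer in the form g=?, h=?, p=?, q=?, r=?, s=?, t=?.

g must be 3 (only option left). Remove 3 from p, t.
r must be 7 (only option left). Eliminate 7 elsewhere: q.
That leaves t = 5. Strike 5 from h, p.
That leaves p = 2. Strike 2 from h.
q has just one choice, so q = 4. Eliminate 4 elsewhere: s.
That leaves s = 6.
h has just one choice, so h = 1.

g=3, h=1, p=2, q=4, r=7, s=6, t=5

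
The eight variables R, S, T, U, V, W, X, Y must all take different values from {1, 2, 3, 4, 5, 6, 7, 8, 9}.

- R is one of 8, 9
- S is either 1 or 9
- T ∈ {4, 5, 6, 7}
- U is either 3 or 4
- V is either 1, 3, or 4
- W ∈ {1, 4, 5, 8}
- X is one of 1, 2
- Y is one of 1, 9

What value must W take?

The 2 variables S and Y are confined to {1, 9}, which locks those values in; drop them from R, V, W, X.
That leaves R = 8. Strike 8 from W.
That leaves X = 2.
U and V between them cover only {3, 4} — a naked pair. Remove those values from T, W.
So W = 5.

5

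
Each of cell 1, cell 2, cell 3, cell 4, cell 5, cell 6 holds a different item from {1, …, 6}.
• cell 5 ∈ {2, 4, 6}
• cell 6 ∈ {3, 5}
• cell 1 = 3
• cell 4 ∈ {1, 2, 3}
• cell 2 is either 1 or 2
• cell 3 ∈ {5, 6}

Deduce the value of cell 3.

cell 1 must be 3 (only option left). So cell 4, cell 6 can't be 3.
cell 6 must be 5 (only option left). Remove 5 from cell 3.
So cell 3 = 6.

6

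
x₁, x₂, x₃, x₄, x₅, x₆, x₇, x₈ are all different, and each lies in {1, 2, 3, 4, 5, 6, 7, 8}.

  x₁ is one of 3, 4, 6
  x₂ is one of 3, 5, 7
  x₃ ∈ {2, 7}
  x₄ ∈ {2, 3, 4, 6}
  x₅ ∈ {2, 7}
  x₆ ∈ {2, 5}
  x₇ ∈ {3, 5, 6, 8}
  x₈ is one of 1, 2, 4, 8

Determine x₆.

5

The 8 variables draw from only 8 values {1, 2, 3, 4, 5, 6, 7, 8}, so each is used; only x₈ can be 1, hence x₈ = 1.
The 7 still-open variables draw from only 7 values {2, 3, 4, 5, 6, 7, 8}, so each is used; only x₇ can be 8, hence x₇ = 8.
x₃ and x₅ between them cover only {2, 7} — a naked pair. Remove those values from x₂, x₄, x₆.
So x₆ = 5.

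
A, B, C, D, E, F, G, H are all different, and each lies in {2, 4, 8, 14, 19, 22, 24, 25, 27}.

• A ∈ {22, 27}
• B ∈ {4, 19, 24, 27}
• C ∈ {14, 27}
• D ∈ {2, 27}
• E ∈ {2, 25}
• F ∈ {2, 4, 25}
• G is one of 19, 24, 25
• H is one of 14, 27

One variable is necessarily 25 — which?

The 8 variables draw from only 8 values {2, 4, 14, 19, 22, 24, 25, 27}, so each is used; only A can be 22, hence A = 22.
C and H between them cover only {14, 27} — a naked pair. Remove those values from B, D.
D's domain is down to {2}, so D = 2. Eliminate 2 elsewhere: E, F.
So 25 goes to E.

E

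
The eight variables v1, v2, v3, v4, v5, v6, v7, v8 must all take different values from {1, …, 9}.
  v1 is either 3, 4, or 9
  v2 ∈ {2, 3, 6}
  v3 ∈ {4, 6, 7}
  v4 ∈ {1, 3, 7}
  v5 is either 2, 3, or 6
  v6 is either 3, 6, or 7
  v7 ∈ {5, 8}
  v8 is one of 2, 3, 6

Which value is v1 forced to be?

9

v2, v5, v8 between them cover only {2, 3, 6} — a naked triple. Remove those values from v1, v3, v4, v6.
v6 must be 7 (only option left). So v3, v4 can't be 7.
v3 must be 4 (only option left). Eliminate 4 elsewhere: v1.
So v1 = 9.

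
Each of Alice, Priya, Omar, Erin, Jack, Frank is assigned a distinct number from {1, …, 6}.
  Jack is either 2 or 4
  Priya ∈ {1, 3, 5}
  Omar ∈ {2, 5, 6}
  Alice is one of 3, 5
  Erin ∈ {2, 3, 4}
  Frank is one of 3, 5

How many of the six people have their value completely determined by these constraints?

2

The 6 variables together cover exactly {1, 2, 3, 4, 5, 6} — 6 values for 6 variables — and 1 appears only in Priya's list, so Priya = 1.
Among the 5 still-open variables, 6 fits only Omar (and all 5 values in {2, 3, 4, 5, 6} must be used), so Omar = 6.
The 2 variables Alice and Frank are confined to {3, 5}, which locks those values in; drop them from Erin.
Determined: Priya=1, Omar=6. The other people each still have more than one consistent value. That makes 2.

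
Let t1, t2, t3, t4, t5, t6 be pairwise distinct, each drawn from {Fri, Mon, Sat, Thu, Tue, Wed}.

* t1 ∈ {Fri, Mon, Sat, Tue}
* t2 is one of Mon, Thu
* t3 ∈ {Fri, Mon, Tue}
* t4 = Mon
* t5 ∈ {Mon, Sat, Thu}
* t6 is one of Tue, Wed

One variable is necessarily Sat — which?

t4's domain is down to {Mon}, so t4 = Mon. Remove Mon from t1, t2, t3, t5.
t2 must be Thu (only option left). Eliminate Thu elsewhere: t5.
So Sat goes to t5.

t5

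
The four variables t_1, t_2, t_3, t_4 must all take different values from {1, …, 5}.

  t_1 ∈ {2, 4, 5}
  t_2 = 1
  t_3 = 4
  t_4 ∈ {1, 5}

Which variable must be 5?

t_2 has just one choice, so t_2 = 1. Remove 1 from t_4.
So 5 goes to t_4.

t_4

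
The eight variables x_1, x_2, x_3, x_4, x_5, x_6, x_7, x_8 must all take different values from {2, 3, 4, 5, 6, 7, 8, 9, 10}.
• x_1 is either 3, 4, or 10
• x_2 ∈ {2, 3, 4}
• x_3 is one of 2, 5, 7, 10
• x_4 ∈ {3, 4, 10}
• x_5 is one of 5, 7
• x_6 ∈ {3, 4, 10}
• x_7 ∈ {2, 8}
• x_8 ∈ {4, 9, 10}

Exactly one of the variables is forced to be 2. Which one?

x_2

Among the 8 variables, 8 fits only x_7 (and all 8 values in {2, 3, 4, 5, 7, 8, 9, 10} must be used), so x_7 = 8.
The 7 still-open variables together cover exactly {2, 3, 4, 5, 7, 9, 10} — 7 values for 7 variables — and 9 appears only in x_8's list, so x_8 = 9.
x_1, x_4, x_6 between them cover only {3, 4, 10} — a naked triple. Remove those values from x_2, x_3.
So 2 goes to x_2.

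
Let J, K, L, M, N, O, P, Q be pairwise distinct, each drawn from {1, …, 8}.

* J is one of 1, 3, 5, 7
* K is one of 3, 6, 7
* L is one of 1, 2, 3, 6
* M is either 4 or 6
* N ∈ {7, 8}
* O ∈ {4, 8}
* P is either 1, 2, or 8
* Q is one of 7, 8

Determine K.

The 8 variables draw from only 8 values {1, 2, 3, 4, 5, 6, 7, 8}, so each is used; only J can be 5, hence J = 5.
The 2 variables N and Q are confined to {7, 8}, which locks those values in; drop them from K, O, P.
O must be 4 (only option left). Strike 4 from M.
That leaves M = 6. Strike 6 from K, L.
So K = 3.

3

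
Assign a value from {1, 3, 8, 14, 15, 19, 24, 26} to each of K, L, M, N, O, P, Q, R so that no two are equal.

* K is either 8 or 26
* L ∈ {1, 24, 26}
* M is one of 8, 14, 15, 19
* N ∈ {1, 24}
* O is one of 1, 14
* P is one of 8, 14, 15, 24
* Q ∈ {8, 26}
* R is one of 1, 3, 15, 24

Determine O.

The 8 variables draw from only 8 values {1, 3, 8, 14, 15, 19, 24, 26}, so each is used; only R can be 3, hence R = 3.
The 7 still-open variables together cover exactly {1, 8, 14, 15, 19, 24, 26} — 7 values for 7 variables — and 19 appears only in M's list, so M = 19.
The 6 still-open variables draw from only 6 values {1, 8, 14, 15, 24, 26}, so each is used; only P can be 15, hence P = 15.
The 5 still-open variables draw from only 5 values {1, 8, 14, 24, 26}, so each is used; only O can be 14, hence O = 14.

14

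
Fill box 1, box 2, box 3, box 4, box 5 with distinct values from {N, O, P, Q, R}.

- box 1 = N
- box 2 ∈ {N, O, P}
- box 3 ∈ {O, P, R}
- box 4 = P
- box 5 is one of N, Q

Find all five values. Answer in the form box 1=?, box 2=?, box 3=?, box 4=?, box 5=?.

box 1 has just one choice, so box 1 = N. Remove N from box 2, box 5.
box 4's domain is down to {P}, so box 4 = P. Strike P from box 2, box 3.
That leaves box 5 = Q.
box 2 must be O (only option left). So box 3 can't be O.
box 3 has just one choice, so box 3 = R.

box 1=N, box 2=O, box 3=R, box 4=P, box 5=Q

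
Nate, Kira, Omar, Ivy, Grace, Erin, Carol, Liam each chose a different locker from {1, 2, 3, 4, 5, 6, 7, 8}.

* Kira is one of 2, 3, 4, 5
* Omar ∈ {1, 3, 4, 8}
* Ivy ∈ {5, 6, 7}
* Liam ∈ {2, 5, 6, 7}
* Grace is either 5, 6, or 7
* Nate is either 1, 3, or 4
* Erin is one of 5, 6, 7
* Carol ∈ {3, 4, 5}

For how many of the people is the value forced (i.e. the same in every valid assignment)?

3

Among the 8 variables, 8 fits only Omar (and all 8 values in {1, 2, 3, 4, 5, 6, 7, 8} must be used), so Omar = 8.
The 7 still-open variables draw from only 7 values {1, 2, 3, 4, 5, 6, 7}, so each is used; only Nate can be 1, hence Nate = 1.
The 3 variables Ivy, Grace, Erin are confined to {5, 6, 7}, which locks those values in; drop them from Kira, Carol, Liam.
Liam's domain is down to {2}, so Liam = 2. So Kira can't be 2.
Determined: Nate=1, Omar=8, Liam=2. The other people each still have more than one consistent value. That makes 3.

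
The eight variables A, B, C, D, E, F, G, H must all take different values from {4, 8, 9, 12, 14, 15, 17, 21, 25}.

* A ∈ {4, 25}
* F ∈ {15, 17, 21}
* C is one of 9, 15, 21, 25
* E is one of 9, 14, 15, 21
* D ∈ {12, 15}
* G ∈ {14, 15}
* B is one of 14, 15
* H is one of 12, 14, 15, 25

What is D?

12

The 8 variables draw from only 8 values {4, 9, 12, 14, 15, 17, 21, 25}, so each is used; only A can be 4, hence A = 4.
The 7 still-open variables draw from only 7 values {9, 12, 14, 15, 17, 21, 25}, so each is used; only F can be 17, hence F = 17.
The 2 variables B and G are confined to {14, 15}, which locks those values in; drop them from C, D, E, H.
So D = 12.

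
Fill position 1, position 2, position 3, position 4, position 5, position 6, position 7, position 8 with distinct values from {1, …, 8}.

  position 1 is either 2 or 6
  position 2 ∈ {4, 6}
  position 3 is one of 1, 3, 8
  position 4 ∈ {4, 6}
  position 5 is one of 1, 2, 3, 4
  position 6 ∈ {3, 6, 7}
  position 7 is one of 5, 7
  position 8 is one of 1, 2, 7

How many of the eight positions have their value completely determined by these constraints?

Among the 8 variables, 5 fits only position 7 (and all 8 values in {1, 2, 3, 4, 5, 6, 7, 8} must be used), so position 7 = 5.
The 7 still-open variables draw from only 7 values {1, 2, 3, 4, 6, 7, 8}, so each is used; only position 3 can be 8, hence position 3 = 8.
The 2 variables position 2 and position 4 are confined to {4, 6}, which locks those values in; drop them from position 1, position 5, position 6.
position 1 has just one choice, so position 1 = 2. Eliminate 2 elsewhere: position 5, position 8.
Determined: position 1=2, position 3=8, position 7=5. The other positions each still have more than one consistent value. That makes 3.

3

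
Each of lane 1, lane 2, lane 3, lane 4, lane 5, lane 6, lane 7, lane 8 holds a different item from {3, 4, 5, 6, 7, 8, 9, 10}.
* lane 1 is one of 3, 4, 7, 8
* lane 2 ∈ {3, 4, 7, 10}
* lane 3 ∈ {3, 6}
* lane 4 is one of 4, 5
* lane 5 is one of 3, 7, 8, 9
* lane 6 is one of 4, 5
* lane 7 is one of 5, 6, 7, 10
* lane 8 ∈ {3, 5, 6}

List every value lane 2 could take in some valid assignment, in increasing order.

7, 10

The 8 variables draw from only 8 values {3, 4, 5, 6, 7, 8, 9, 10}, so each is used; only lane 5 can be 9, hence lane 5 = 9.
Among the 7 still-open variables, 8 fits only lane 1 (and all 7 values in {3, 4, 5, 6, 7, 8, 10} must be used), so lane 1 = 8.
lane 4 and lane 6 share exactly the 2 values {4, 5}; by pigeonhole those values go to them, so strike 4, 5 from lane 2, lane 7, lane 8.
lane 3 and lane 8 between them cover only {3, 6} — a naked pair. Remove those values from lane 2, lane 7.
No further eliminations apply; lane 2 can still be any of 7, 10.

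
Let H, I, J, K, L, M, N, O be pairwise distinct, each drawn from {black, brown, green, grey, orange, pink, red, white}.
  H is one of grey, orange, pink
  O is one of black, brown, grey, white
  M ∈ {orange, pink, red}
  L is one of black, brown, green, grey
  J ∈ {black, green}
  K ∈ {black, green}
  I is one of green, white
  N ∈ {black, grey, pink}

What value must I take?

The 8 variables together cover exactly {black, brown, green, grey, orange, pink, red, white} — 8 values for 8 variables — and red appears only in M's list, so M = red.
Among the 7 still-open variables, orange fits only H (and all 7 values in {black, brown, green, grey, orange, pink, white} must be used), so H = orange.
Among the 6 still-open variables, pink fits only N (and all 6 values in {black, brown, green, grey, pink, white} must be used), so N = pink.
J and K between them cover only {black, green} — a naked pair. Remove those values from I, L, O.
So I = white.

white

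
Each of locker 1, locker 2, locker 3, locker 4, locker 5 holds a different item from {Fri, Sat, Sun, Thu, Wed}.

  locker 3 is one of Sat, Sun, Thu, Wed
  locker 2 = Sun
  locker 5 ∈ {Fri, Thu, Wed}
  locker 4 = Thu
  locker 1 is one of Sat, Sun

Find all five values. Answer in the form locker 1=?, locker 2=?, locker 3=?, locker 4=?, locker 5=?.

locker 2 has just one choice, so locker 2 = Sun. So locker 1, locker 3 can't be Sun.
locker 4's domain is down to {Thu}, so locker 4 = Thu. So locker 3, locker 5 can't be Thu.
locker 1's domain is down to {Sat}, so locker 1 = Sat. Strike Sat from locker 3.
locker 3 has just one choice, so locker 3 = Wed. Remove Wed from locker 5.
That leaves locker 5 = Fri.

locker 1=Sat, locker 2=Sun, locker 3=Wed, locker 4=Thu, locker 5=Fri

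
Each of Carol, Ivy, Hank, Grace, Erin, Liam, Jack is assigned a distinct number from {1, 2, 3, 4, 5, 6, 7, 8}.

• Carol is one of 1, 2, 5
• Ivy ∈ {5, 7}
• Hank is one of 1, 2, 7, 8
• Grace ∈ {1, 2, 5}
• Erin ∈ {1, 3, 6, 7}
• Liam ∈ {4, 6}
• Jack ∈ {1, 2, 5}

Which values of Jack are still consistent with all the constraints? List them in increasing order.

1, 2, 5

The 3 variables Carol, Grace, Jack are confined to {1, 2, 5}, which locks those values in; drop them from Ivy, Hank, Erin.
Ivy's domain is down to {7}, so Ivy = 7. Eliminate 7 elsewhere: Hank, Erin.
Hank has just one choice, so Hank = 8.
No further eliminations apply; Jack can still be any of 1, 2, 5.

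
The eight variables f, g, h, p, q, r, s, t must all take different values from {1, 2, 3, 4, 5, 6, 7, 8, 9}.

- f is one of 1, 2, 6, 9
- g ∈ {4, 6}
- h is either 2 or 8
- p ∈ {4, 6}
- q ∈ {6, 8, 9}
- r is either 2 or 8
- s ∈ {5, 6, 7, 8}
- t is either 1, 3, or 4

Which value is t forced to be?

g and p share exactly the 2 values {4, 6}; by pigeonhole those values go to them, so strike 4, 6 from f, q, s, t.
h and r share exactly the 2 values {2, 8}; by pigeonhole those values go to them, so strike 2, 8 from f, q, s.
q's domain is down to {9}, so q = 9. So f can't be 9.
f's domain is down to {1}, so f = 1. So t can't be 1.
So t = 3.

3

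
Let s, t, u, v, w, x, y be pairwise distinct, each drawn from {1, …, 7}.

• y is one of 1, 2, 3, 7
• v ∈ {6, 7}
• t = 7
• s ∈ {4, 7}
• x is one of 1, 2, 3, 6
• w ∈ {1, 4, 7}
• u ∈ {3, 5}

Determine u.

5

t's domain is down to {7}, so t = 7. So s, v, w, y can't be 7.
v has just one choice, so v = 6. Eliminate 6 elsewhere: x.
s's domain is down to {4}, so s = 4. Remove 4 from w.
That leaves w = 1. Strike 1 from x, y.
The 3 still-open variables draw from only 3 values {2, 3, 5}, so each is used; only u can be 5, hence u = 5.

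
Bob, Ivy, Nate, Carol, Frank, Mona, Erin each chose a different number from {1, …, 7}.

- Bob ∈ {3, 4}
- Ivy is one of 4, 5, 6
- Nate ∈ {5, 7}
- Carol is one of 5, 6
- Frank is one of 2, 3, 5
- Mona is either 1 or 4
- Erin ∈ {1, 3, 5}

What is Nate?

7

Among the 7 variables, 2 fits only Frank (and all 7 values in {1, 2, 3, 4, 5, 6, 7} must be used), so Frank = 2.
The 6 still-open variables draw from only 6 values {1, 3, 4, 5, 6, 7}, so each is used; only Nate can be 7, hence Nate = 7.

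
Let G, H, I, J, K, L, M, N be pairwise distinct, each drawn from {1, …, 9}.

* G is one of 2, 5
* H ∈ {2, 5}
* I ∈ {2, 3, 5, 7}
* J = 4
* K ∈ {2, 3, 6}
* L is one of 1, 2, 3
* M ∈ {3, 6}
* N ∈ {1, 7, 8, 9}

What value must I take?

7

J has just one choice, so J = 4.
G and H share exactly the 2 values {2, 5}; by pigeonhole those values go to them, so strike 2, 5 from I, K, L.
K and M share exactly the 2 values {3, 6}; by pigeonhole those values go to them, so strike 3, 6 from I, L.
So I = 7.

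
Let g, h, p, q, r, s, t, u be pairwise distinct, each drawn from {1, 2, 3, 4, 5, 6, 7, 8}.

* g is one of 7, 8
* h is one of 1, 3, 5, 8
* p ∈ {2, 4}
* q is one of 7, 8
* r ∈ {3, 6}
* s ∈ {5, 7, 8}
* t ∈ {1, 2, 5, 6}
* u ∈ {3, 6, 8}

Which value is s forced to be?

Among the 8 variables, 4 fits only p (and all 8 values in {1, 2, 3, 4, 5, 6, 7, 8} must be used), so p = 4.
Among the 7 still-open variables, 2 fits only t (and all 7 values in {1, 2, 3, 5, 6, 7, 8} must be used), so t = 2.
Among the 6 still-open variables, 1 fits only h (and all 6 values in {1, 3, 5, 6, 7, 8} must be used), so h = 1.
Among the 5 still-open variables, 5 fits only s (and all 5 values in {3, 5, 6, 7, 8} must be used), so s = 5.

5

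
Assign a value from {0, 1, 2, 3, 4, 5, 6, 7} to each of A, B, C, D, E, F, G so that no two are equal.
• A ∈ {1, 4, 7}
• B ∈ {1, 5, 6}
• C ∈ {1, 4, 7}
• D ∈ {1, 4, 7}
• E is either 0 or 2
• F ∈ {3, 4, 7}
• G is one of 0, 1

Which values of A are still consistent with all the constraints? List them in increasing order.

A, C, D share exactly the 3 values {1, 4, 7}; by pigeonhole those values go to them, so strike 1, 4, 7 from B, F, G.
F must be 3 (only option left).
That leaves G = 0. So E can't be 0.
That leaves E = 2.
No further eliminations apply; A can still be any of 1, 4, 7.

1, 4, 7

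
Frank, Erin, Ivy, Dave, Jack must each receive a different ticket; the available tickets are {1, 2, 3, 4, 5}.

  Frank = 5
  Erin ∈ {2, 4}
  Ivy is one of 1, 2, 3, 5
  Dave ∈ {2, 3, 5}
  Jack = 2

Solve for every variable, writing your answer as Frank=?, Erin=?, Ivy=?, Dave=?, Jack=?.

Frank=5, Erin=4, Ivy=1, Dave=3, Jack=2

Frank has just one choice, so Frank = 5. Strike 5 from Ivy, Dave.
Jack must be 2 (only option left). Remove 2 from Erin, Ivy, Dave.
That leaves Erin = 4.
That leaves Dave = 3. Eliminate 3 elsewhere: Ivy.
Ivy must be 1 (only option left).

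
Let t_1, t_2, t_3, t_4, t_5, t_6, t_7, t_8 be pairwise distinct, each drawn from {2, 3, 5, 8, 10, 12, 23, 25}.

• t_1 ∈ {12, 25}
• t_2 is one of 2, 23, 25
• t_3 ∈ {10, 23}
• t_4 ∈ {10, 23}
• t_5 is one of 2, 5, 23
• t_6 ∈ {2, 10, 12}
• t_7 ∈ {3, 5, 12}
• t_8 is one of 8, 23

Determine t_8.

8

The 8 variables draw from only 8 values {2, 3, 5, 8, 10, 12, 23, 25}, so each is used; only t_7 can be 3, hence t_7 = 3.
The 7 still-open variables draw from only 7 values {2, 5, 8, 10, 12, 23, 25}, so each is used; only t_5 can be 5, hence t_5 = 5.
The 6 still-open variables draw from only 6 values {2, 8, 10, 12, 23, 25}, so each is used; only t_8 can be 8, hence t_8 = 8.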